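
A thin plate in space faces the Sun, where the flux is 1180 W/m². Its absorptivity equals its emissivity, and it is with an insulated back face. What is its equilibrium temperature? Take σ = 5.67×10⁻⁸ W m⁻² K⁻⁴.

T ≈ 380 K

Absorbed flux αS = emitted flux εσT⁴ (one radiating face); with α = ε, T = (S/σ)^(1/4).
T = (1180 / 5.67×10⁻⁸)^(1/4) = (2.08×10^10)^(1/4).
T = 380 K.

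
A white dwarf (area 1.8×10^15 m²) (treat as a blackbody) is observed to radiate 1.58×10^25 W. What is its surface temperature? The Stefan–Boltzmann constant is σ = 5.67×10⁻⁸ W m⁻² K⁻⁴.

From P = σAT⁴, T = (P / σA)^(1/4) = (1.58×10^25 / (5.67×10⁻⁸ × 1.80×10^15))^(1/4).
T = (1.55×10^17)^(1/4) = 19800 K.

T ≈ 19800 K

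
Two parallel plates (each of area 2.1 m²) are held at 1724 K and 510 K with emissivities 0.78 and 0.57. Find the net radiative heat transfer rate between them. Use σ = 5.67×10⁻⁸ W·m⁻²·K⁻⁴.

For two large parallel gray plates, q = σ(T₁⁴ − T₂⁴) / (1/ε₁ + 1/ε₂ − 1).
1/ε₁ + 1/ε₂ − 1 = 1/0.78 + 1/0.57 − 1 = 2.036.
T₁⁴ − T₂⁴ = 8.83×10^12 − 6.77×10^10 = 8.77×10^12 K⁴.
q = 5.67×10⁻⁸ × 8.77×10^12 / 2.036 = 2.44×10^5 W/m².
Q = q·A = 2.44×10^5 × 2.1 = 5.13×10^5 W.

Q ≈ 5.13×10^5 W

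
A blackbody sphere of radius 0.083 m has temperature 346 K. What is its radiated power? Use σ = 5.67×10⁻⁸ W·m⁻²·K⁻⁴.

P ≈ 70.3 W

A = 4πr² = 4π × (0.083)² = 0.0866 m².
P = σAT⁴ = 5.67×10⁻⁸ × 0.0866 × (346)⁴ = 5.67×10⁻⁸ × 0.0866 × 1.43×10^10.
P = 70.3 W.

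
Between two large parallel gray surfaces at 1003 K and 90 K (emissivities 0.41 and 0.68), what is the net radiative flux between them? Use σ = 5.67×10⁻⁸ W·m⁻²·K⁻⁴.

For two large parallel gray plates, q = σ(T₁⁴ − T₂⁴) / (1/ε₁ + 1/ε₂ − 1).
1/ε₁ + 1/ε₂ − 1 = 1/0.41 + 1/0.68 − 1 = 2.910.
T₁⁴ − T₂⁴ = 1.01×10^12 − 6.56×10^7 = 1.01×10^12 K⁴.
q = 5.67×10⁻⁸ × 1.01×10^12 / 2.910 = 19700 W/m².

q ≈ 19700 W/m²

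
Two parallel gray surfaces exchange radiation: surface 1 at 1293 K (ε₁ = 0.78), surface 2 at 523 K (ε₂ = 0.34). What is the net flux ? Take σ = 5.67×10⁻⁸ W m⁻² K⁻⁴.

q ≈ 47900 W/m²

For two large parallel gray plates, q = σ(T₁⁴ − T₂⁴) / (1/ε₁ + 1/ε₂ − 1).
1/ε₁ + 1/ε₂ − 1 = 1/0.78 + 1/0.34 − 1 = 3.223.
T₁⁴ − T₂⁴ = 2.80×10^12 − 7.48×10^10 = 2.72×10^12 K⁴.
q = 5.67×10⁻⁸ × 2.72×10^12 / 3.223 = 47900 W/m².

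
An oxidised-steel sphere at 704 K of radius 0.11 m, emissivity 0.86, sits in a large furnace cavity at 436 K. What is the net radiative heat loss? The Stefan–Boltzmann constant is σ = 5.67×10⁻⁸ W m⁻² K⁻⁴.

A = 4πr² = 4π × (0.11)² = 0.152 m².
Q = εσA(T⁴ − T_s⁴). T⁴ − T_s⁴ = (704)⁴ − (436)⁴ = 2.46×10^11 − 3.61×10^10 = 2.09×10^11 K⁴.
Q = 0.86 × 5.67×10⁻⁸ × 0.152 × 2.09×10^11 = 1550 W.

Q ≈ 1550 W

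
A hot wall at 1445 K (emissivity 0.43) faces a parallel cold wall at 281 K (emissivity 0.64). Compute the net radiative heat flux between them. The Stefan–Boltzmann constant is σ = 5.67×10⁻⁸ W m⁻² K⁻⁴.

For two large parallel gray plates, q = σ(T₁⁴ − T₂⁴) / (1/ε₁ + 1/ε₂ − 1).
1/ε₁ + 1/ε₂ − 1 = 1/0.43 + 1/0.64 − 1 = 2.888.
T₁⁴ − T₂⁴ = 4.36×10^12 − 6.23×10^9 = 4.35×10^12 K⁴.
q = 5.67×10⁻⁸ × 4.35×10^12 / 2.888 = 85500 W/m².

q ≈ 85500 W/m²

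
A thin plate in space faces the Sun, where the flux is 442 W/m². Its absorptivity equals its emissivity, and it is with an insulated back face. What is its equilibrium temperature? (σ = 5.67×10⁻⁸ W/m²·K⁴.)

Absorbed flux αS = emitted flux εσT⁴ (one radiating face); with α = ε, T = (S/σ)^(1/4).
T = (442 / 5.67×10⁻⁸)^(1/4) = (7.80×10^9)^(1/4).
T = 297 K.

T ≈ 297 K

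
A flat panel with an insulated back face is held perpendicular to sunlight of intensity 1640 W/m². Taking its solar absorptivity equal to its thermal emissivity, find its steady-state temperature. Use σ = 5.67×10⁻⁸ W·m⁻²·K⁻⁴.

Absorbed flux αS = emitted flux εσT⁴ (one radiating face); with α = ε, T = (S/σ)^(1/4).
T = (1640 / 5.67×10⁻⁸)^(1/4) = (2.89×10^10)^(1/4).
T = 412 K.

T ≈ 412 K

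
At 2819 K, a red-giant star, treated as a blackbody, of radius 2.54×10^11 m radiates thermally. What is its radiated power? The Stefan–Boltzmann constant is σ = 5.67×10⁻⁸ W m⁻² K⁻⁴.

P ≈ 2.90×10^30 W

A = 4πr² = 4π × (2.54×10^11)² = 8.11×10^23 m².
P = σAT⁴ = 5.67×10⁻⁸ × 8.11×10^23 × (2819)⁴ = 5.67×10⁻⁸ × 8.11×10^23 × 6.32×10^13.
P = 2.90×10^30 W.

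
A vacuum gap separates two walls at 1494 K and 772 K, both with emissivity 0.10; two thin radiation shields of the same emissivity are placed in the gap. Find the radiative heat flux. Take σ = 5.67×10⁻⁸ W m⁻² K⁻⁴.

q ≈ 4600 W/m²

Each of the 3 gaps contributes resistance (2/ε − 1) = 2/0.10 − 1 = 19.00; total = 57.00.
q = σ(T₁⁴ − T₂⁴) / 57.00 = 5.67×10⁻⁸ × 4.63×10^12 / 57.00 = 4600 W/m².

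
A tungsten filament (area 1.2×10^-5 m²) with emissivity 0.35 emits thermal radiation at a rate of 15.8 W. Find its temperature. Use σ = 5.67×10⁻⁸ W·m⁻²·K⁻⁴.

T ≈ 2850 K

From P = εσAT⁴, T = (P / εσA)^(1/4) = (15.8 / (0.35 × 5.67×10⁻⁸ × 1.20×10^-5))^(1/4).
T = (6.63×10^13)^(1/4) = 2850 K.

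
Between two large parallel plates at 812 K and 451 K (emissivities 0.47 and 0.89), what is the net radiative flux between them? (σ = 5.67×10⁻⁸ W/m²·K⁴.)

q ≈ 9910 W/m²

For two large parallel gray plates, q = σ(T₁⁴ − T₂⁴) / (1/ε₁ + 1/ε₂ − 1).
1/ε₁ + 1/ε₂ − 1 = 1/0.47 + 1/0.89 − 1 = 2.251.
T₁⁴ − T₂⁴ = 4.35×10^11 − 4.14×10^10 = 3.93×10^11 K⁴.
q = 5.67×10⁻⁸ × 3.93×10^11 / 2.251 = 9910 W/m².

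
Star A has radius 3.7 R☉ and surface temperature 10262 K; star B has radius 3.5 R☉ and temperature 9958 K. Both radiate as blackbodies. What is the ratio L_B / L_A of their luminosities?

L = 4πR²σT⁴ ∝ R²T⁴, so L_B/L_A = (3.5/3.7)² × (9958/10262)⁴ = 0.895 × 0.887 = 0.793.

L_B/L_A ≈ 0.793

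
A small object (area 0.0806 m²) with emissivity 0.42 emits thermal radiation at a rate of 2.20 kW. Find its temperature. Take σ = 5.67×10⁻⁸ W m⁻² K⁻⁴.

From P = εσAT⁴, T = (P / εσA)^(1/4) = (2200 / (0.42 × 5.67×10⁻⁸ × 0.0806))^(1/4).
T = (1.15×10^12)^(1/4) = 1030 K.

T ≈ 1030 K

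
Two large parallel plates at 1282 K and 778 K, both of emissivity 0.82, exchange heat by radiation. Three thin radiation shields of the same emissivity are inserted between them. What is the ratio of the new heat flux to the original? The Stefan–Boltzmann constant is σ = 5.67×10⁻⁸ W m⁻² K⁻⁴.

ratio ≈ 0.250

With N identical shields there are N+1 = 4 gaps in series, each with the same radiative resistance, so the flux falls to 1/(N+1) of its unshielded value.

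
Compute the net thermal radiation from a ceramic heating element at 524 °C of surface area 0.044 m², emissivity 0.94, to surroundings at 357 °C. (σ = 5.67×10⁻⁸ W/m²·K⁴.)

Convert: 524 °C = 797 K; 357 °C = 630 K.
Q = εσA(T⁴ − T_s⁴). T⁴ − T_s⁴ = (797)⁴ − (630)⁴ = 4.03×10^11 − 1.58×10^11 = 2.46×10^11 K⁴.
Q = 0.94 × 5.67×10⁻⁸ × 0.0440 × 2.46×10^11 = 577 W.

Q ≈ 577 W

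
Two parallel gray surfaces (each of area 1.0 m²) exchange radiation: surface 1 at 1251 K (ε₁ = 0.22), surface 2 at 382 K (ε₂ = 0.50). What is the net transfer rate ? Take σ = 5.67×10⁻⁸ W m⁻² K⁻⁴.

Q ≈ 24800 W

For two large parallel gray plates, q = σ(T₁⁴ − T₂⁴) / (1/ε₁ + 1/ε₂ − 1).
1/ε₁ + 1/ε₂ − 1 = 1/0.22 + 1/0.50 − 1 = 5.545.
T₁⁴ − T₂⁴ = 2.45×10^12 − 2.13×10^10 = 2.43×10^12 K⁴.
q = 5.67×10⁻⁸ × 2.43×10^12 / 5.545 = 24800 W/m².
Q = q·A = 24800 × 1.0 = 24800 W.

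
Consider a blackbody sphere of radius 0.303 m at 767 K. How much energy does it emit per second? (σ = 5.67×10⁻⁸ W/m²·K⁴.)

A = 4πr² = 4π × (0.303)² = 1.15 m².
P = σAT⁴ = 5.67×10⁻⁸ × 1.15 × (767)⁴ = 5.67×10⁻⁸ × 1.15 × 3.46×10^11.
P = 22600 W.

P ≈ 22600 W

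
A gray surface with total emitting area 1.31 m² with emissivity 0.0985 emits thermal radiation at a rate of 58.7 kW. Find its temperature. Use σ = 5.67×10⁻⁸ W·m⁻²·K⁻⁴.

From P = εσAT⁴, T = (P / εσA)^(1/4) = (58700 / (0.0985 × 5.67×10⁻⁸ × 1.31))^(1/4).
T = (8.02×10^12)^(1/4) = 1680 K.

T ≈ 1680 K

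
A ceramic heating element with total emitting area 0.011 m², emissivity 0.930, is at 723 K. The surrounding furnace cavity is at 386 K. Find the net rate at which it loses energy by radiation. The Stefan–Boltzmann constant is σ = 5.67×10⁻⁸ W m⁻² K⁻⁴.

Q ≈ 146 W

Q = εσA(T⁴ − T_s⁴). T⁴ − T_s⁴ = (723)⁴ − (386)⁴ = 2.73×10^11 − 2.22×10^10 = 2.51×10^11 K⁴.
Q = 0.930 × 5.67×10⁻⁸ × 0.0110 × 2.51×10^11 = 146 W.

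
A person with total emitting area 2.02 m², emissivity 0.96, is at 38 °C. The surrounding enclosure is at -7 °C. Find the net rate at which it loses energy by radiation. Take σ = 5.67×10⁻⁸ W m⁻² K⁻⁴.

Q ≈ 478 W

Convert: 38 °C = 311 K; -7 °C = 266 K.
Q = εσA(T⁴ − T_s⁴). T⁴ − T_s⁴ = (311)⁴ − (266)⁴ = 9.35×10^9 − 5.01×10^9 = 4.35×10^9 K⁴.
Q = 0.96 × 5.67×10⁻⁸ × 2.02 × 4.35×10^9 = 478 W.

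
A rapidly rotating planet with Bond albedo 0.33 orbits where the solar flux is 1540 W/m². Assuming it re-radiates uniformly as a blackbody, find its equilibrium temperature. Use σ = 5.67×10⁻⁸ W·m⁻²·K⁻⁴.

T ≈ 260 K

Power absorbed = (1−a)S·πR²; power emitted = 4πR²σT⁴. Equating and cancelling πR²:
T = ((1−a)S / 4σ)^(1/4) = (1030 / (4 × 5.67×10⁻⁸))^(1/4) = (4.55×10^9)^(1/4).
T = 260 K.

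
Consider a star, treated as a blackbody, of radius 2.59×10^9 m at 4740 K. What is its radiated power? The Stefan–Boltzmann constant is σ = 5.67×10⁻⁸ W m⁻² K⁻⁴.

A = 4πr² = 4π × (2.59×10^9)² = 8.43×10^19 m².
P = σAT⁴ = 5.67×10⁻⁸ × 8.43×10^19 × (4740)⁴ = 5.67×10⁻⁸ × 8.43×10^19 × 5.05×10^14.
P = 2.41×10^27 W.

P ≈ 2.41×10^27 W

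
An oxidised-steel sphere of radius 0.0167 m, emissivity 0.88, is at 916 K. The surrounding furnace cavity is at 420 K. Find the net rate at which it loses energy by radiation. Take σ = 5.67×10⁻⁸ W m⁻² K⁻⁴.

A = 4πr² = 4π × (0.0167)² = 3.50×10^-3 m².
Q = εσA(T⁴ − T_s⁴). T⁴ − T_s⁴ = (916)⁴ − (420)⁴ = 7.04×10^11 − 3.11×10^10 = 6.73×10^11 K⁴.
Q = 0.88 × 5.67×10⁻⁸ × 3.50×10^-3 × 6.73×10^11 = 118 W.

Q ≈ 118 W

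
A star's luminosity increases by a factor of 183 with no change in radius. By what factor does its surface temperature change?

P ∝ T⁴ ⇒ T ∝ P^(1/4), so T scales by (183)^(1/4) = 3.68.

factor ≈ 3.68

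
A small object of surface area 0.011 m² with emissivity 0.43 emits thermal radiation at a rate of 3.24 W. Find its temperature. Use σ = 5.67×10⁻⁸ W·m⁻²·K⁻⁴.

From P = εσAT⁴, T = (P / εσA)^(1/4) = (3.24 / (0.43 × 5.67×10⁻⁸ × 0.0110))^(1/4).
T = (1.21×10^10)^(1/4) = 332 K.

T ≈ 332 K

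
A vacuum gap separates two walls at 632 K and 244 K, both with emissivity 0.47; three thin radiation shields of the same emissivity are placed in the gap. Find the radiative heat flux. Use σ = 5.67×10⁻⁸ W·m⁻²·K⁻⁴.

Each of the 4 gaps contributes resistance (2/ε − 1) = 2/0.47 − 1 = 3.255; total = 13.02.
q = σ(T₁⁴ − T₂⁴) / 13.02 = 5.67×10⁻⁸ × 1.56×10^11 / 13.02 = 679 W/m².

q ≈ 679 W/m²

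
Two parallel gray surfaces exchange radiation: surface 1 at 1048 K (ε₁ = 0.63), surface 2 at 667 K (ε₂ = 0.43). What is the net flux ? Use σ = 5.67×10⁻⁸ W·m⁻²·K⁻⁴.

q ≈ 19600 W/m²

For two large parallel gray plates, q = σ(T₁⁴ − T₂⁴) / (1/ε₁ + 1/ε₂ − 1).
1/ε₁ + 1/ε₂ − 1 = 1/0.63 + 1/0.43 − 1 = 2.913.
T₁⁴ − T₂⁴ = 1.21×10^12 − 1.98×10^11 = 1.01×10^12 K⁴.
q = 5.67×10⁻⁸ × 1.01×10^12 / 2.913 = 19600 W/m².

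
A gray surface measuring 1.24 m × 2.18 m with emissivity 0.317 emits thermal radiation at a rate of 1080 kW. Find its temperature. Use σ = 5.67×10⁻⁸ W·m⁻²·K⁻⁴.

T ≈ 2170 K

A = 1.24 × 2.18 = 2.70 m².
From P = εσAT⁴, T = (P / εσA)^(1/4) = (1.08×10^6 / (0.317 × 5.67×10⁻⁸ × 2.70))^(1/4).
T = (2.22×10^13)^(1/4) = 2170 K.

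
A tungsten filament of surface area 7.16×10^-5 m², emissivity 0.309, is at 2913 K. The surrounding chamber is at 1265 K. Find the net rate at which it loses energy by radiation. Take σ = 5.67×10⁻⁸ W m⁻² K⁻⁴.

Q = εσA(T⁴ − T_s⁴). T⁴ − T_s⁴ = (2913)⁴ − (1265)⁴ = 7.20×10^13 − 2.56×10^12 = 6.94×10^13 K⁴.
Q = 0.309 × 5.67×10⁻⁸ × 7.16×10^-5 × 6.94×10^13 = 87.1 W.

Q ≈ 87.1 W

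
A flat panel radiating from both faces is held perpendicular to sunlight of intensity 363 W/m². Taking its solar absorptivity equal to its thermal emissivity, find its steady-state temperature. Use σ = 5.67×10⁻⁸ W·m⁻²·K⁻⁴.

T ≈ 238 K

Absorbed flux αS = emitted flux 2εσT⁴ per unit area; with α = ε this gives T = (S/2σ)^(1/4).
T = (363 / (2 × 5.67×10⁻⁸))^(1/4) = (3.20×10^9)^(1/4).
T = 238 K.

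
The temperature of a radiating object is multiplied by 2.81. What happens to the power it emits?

P ∝ T⁴, so the power scales as (2.81)⁴ = 62.3.

factor ≈ 62.3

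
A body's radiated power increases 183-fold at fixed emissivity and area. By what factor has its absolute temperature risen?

P ∝ T⁴ ⇒ T ∝ P^(1/4), so T scales by (183)^(1/4) = 3.68.

factor ≈ 3.68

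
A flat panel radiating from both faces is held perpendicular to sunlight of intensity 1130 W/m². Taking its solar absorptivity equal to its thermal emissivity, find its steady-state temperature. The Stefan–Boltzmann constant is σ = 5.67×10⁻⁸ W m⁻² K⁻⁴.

T ≈ 316 K

Absorbed flux αS = emitted flux 2εσT⁴ per unit area; with α = ε this gives T = (S/2σ)^(1/4).
T = (1130 / (2 × 5.67×10⁻⁸))^(1/4) = (9.96×10^9)^(1/4).
T = 316 K.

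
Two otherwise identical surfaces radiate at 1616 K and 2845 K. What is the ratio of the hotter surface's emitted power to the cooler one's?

P ∝ T⁴, so the ratio is (2845/1616)⁴ = (1.761)⁴ = 9.61.

ratio ≈ 9.61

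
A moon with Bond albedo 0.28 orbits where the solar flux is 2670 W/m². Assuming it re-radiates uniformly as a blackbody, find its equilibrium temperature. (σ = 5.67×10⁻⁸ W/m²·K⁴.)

Power absorbed = (1−a)S·πR²; power emitted = 4πR²σT⁴. Equating and cancelling πR²:
T = ((1−a)S / 4σ)^(1/4) = (1920 / (4 × 5.67×10⁻⁸))^(1/4) = (8.48×10^9)^(1/4).
T = 303 K.

T ≈ 303 K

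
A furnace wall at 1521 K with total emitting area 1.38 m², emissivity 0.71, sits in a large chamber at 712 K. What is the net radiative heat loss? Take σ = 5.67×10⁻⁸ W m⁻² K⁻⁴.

Q ≈ 2.83×10^5 W

Q = εσA(T⁴ − T_s⁴). T⁴ − T_s⁴ = (1521)⁴ − (712)⁴ = 5.35×10^12 − 2.57×10^11 = 5.10×10^12 K⁴.
Q = 0.71 × 5.67×10⁻⁸ × 1.38 × 5.10×10^12 = 2.83×10^5 W.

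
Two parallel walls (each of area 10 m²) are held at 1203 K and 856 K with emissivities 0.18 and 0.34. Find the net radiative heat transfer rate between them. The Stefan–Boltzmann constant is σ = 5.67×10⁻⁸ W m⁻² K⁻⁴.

For two large parallel gray plates, q = σ(T₁⁴ − T₂⁴) / (1/ε₁ + 1/ε₂ − 1).
1/ε₁ + 1/ε₂ − 1 = 1/0.18 + 1/0.34 − 1 = 7.497.
T₁⁴ − T₂⁴ = 2.09×10^12 − 5.37×10^11 = 1.56×10^12 K⁴.
q = 5.67×10⁻⁸ × 1.56×10^12 / 7.497 = 11800 W/m².
Q = q·A = 11800 × 10 = 1.18×10^5 W.

Q ≈ 1.18×10^5 W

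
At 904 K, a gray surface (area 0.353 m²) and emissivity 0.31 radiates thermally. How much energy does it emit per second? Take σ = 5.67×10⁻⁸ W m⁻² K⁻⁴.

P ≈ 4140 W

P = εσAT⁴ = 0.31 × 5.67×10⁻⁸ × 0.353 × (904)⁴ = 0.31 × 5.67×10⁻⁸ × 0.353 × 6.68×10^11.
P = 4140 W.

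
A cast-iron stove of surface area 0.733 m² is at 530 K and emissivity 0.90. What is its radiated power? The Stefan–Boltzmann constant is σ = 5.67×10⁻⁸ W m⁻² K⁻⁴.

P ≈ 2950 W

Stefan–Boltzmann: P = εσAT⁴ = 0.90 × 5.67×10⁻⁸ × 0.733 × (530)⁴ = 0.90 × 5.67×10⁻⁸ × 0.733 × 7.89×10^10.
P = 2950 W.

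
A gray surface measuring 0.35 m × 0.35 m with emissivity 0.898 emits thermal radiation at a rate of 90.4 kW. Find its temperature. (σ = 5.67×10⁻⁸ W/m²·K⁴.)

A = 0.35 × 0.35 = 0.122 m².
From P = εσAT⁴, T = (P / εσA)^(1/4) = (90400 / (0.898 × 5.67×10⁻⁸ × 0.122))^(1/4).
T = (1.45×10^13)^(1/4) = 1950 K.

T ≈ 1950 K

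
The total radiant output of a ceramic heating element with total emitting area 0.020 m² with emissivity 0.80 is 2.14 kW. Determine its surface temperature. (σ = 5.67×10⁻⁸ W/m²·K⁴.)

T ≈ 1240 K

From P = εσAT⁴, T = (P / εσA)^(1/4) = (2140 / (0.80 × 5.67×10⁻⁸ × 0.0200))^(1/4).
T = (2.36×10^12)^(1/4) = 1240 K.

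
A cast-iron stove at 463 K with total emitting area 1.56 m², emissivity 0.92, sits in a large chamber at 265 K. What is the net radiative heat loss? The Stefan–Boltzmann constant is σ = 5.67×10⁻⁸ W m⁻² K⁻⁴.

Q = εσA(T⁴ − T_s⁴). T⁴ − T_s⁴ = (463)⁴ − (265)⁴ = 4.60×10^10 − 4.93×10^9 = 4.10×10^10 K⁴.
Q = 0.92 × 5.67×10⁻⁸ × 1.56 × 4.10×10^10 = 3340 W.

Q ≈ 3340 W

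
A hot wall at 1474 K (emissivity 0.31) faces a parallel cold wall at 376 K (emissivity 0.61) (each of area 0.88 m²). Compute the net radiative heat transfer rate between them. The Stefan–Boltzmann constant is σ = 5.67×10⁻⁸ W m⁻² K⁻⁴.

For two large parallel gray plates, q = σ(T₁⁴ − T₂⁴) / (1/ε₁ + 1/ε₂ − 1).
1/ε₁ + 1/ε₂ − 1 = 1/0.31 + 1/0.61 − 1 = 3.865.
T₁⁴ − T₂⁴ = 4.72×10^12 − 2.00×10^10 = 4.70×10^12 K⁴.
q = 5.67×10⁻⁸ × 4.70×10^12 / 3.865 = 69000 W/m².
Q = q·A = 69000 × 0.88 = 60700 W.

Q ≈ 60700 W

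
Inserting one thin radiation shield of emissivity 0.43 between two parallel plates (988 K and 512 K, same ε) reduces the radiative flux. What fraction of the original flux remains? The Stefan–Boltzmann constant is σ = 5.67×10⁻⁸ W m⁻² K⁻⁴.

ratio ≈ 0.500

With N identical shields there are N+1 = 2 gaps in series, each with the same radiative resistance, so the flux falls to 1/(N+1) of its unshielded value.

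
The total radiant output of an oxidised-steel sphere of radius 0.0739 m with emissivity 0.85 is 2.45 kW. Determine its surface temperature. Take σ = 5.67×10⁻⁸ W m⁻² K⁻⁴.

T ≈ 928 K

A = 4πr² = 4π × (0.0739)² = 0.0686 m².
From P = εσAT⁴, T = (P / εσA)^(1/4) = (2450 / (0.85 × 5.67×10⁻⁸ × 0.0686))^(1/4).
T = (7.41×10^11)^(1/4) = 928 K.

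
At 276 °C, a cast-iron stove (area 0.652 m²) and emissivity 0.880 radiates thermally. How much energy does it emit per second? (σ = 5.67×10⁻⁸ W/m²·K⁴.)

P ≈ 2960 W

276 °C = 549 K.
Stefan–Boltzmann: P = εσAT⁴ = 0.880 × 5.67×10⁻⁸ × 0.652 × (549)⁴ = 0.880 × 5.67×10⁻⁸ × 0.652 × 9.08×10^10.
P = 2960 W.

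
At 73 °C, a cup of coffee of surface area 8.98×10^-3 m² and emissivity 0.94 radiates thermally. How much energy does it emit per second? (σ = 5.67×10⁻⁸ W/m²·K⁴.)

P ≈ 6.86 W

73 °C = 346 K.
P = εσAT⁴ = 0.94 × 5.67×10⁻⁸ × 8.98×10^-3 × (346)⁴ = 0.94 × 5.67×10⁻⁸ × 8.98×10^-3 × 1.43×10^10.
P = 6.86 W.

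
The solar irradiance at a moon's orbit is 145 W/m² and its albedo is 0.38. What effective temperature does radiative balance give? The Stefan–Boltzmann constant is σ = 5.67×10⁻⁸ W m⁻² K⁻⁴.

Power absorbed = (1−a)S·πR²; power emitted = 4πR²σT⁴. Equating and cancelling πR²:
T = ((1−a)S / 4σ)^(1/4) = (89.9 / (4 × 5.67×10⁻⁸))^(1/4) = (3.96×10^8)^(1/4).
T = 141 K.

T ≈ 141 K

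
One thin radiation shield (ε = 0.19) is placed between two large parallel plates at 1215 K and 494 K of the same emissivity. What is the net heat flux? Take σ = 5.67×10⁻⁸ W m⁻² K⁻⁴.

Each of the 2 gaps contributes resistance (2/ε − 1) = 2/0.19 − 1 = 9.526; total = 19.05.
q = σ(T₁⁴ − T₂⁴) / 19.05 = 5.67×10⁻⁸ × 2.12×10^12 / 19.05 = 6310 W/m².

q ≈ 6310 W/m²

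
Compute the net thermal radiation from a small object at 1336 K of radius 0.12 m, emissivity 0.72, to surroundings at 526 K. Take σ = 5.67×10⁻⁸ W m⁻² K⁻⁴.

Q ≈ 23000 W

A = 4πr² = 4π × (0.12)² = 0.181 m².
Q = εσA(T⁴ − T_s⁴). T⁴ − T_s⁴ = (1336)⁴ − (526)⁴ = 3.19×10^12 − 7.65×10^10 = 3.11×10^12 K⁴.
Q = 0.72 × 5.67×10⁻⁸ × 0.181 × 3.11×10^12 = 23000 W.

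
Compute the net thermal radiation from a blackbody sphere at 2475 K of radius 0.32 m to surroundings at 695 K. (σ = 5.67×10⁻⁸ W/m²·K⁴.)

A = 4πr² = 4π × (0.32)² = 1.29 m².
Q = σA(T⁴ − T_s⁴). T⁴ − T_s⁴ = (2475)⁴ − (695)⁴ = 3.75×10^13 − 2.33×10^11 = 3.73×10^13 K⁴.
Q = 5.67×10⁻⁸ × 1.29 × 3.73×10^13 = 2.72×10^6 W.

Q ≈ 2.72×10^6 W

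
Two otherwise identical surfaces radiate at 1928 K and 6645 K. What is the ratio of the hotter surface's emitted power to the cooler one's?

ratio ≈ 141

P ∝ T⁴, so the ratio is (6645/1928)⁴ = (3.447)⁴ = 141.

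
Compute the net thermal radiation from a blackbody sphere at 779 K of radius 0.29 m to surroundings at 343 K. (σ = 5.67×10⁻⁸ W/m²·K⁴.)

A = 4πr² = 4π × (0.29)² = 1.06 m².
Q = σA(T⁴ − T_s⁴). T⁴ − T_s⁴ = (779)⁴ − (343)⁴ = 3.68×10^11 − 1.38×10^10 = 3.54×10^11 K⁴.
Q = 5.67×10⁻⁸ × 1.06 × 3.54×10^11 = 21200 W.

Q ≈ 21200 W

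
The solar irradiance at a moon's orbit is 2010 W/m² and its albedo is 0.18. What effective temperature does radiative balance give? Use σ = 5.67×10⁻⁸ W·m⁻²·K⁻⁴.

Power absorbed = (1−a)S·πR²; power emitted = 4πR²σT⁴. Equating and cancelling πR²:
T = ((1−a)S / 4σ)^(1/4) = (1650 / (4 × 5.67×10⁻⁸))^(1/4) = (7.27×10^9)^(1/4).
T = 292 K.

T ≈ 292 K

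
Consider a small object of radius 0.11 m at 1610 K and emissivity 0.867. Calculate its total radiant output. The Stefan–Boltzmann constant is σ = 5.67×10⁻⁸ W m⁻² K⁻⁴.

P ≈ 50200 W

A = 4πr² = 4π × (0.11)² = 0.152 m².
Stefan–Boltzmann: P = εσAT⁴ = 0.867 × 5.67×10⁻⁸ × 0.152 × (1610)⁴ = 0.867 × 5.67×10⁻⁸ × 0.152 × 6.72×10^12.
P = 50200 W.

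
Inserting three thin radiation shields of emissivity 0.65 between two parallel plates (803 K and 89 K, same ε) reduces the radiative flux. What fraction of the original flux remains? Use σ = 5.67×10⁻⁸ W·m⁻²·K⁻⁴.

With N identical shields there are N+1 = 4 gaps in series, each with the same radiative resistance, so the flux falls to 1/(N+1) of its unshielded value.

ratio ≈ 0.250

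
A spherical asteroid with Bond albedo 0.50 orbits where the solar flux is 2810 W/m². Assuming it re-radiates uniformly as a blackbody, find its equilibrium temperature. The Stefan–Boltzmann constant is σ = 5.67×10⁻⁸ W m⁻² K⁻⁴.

T ≈ 281 K

Power absorbed = (1−a)S·πR²; power emitted = 4πR²σT⁴. Equating and cancelling πR²:
T = ((1−a)S / 4σ)^(1/4) = (1400 / (4 × 5.67×10⁻⁸))^(1/4) = (6.19×10^9)^(1/4).
T = 281 K.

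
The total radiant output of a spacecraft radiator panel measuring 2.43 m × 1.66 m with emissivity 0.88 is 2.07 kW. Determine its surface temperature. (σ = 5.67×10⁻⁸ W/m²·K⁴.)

T ≈ 318 K

A = 2.43 × 1.66 = 4.03 m².
From P = εσAT⁴, T = (P / εσA)^(1/4) = (2070 / (0.88 × 5.67×10⁻⁸ × 4.03))^(1/4).
T = (1.03×10^10)^(1/4) = 318 K.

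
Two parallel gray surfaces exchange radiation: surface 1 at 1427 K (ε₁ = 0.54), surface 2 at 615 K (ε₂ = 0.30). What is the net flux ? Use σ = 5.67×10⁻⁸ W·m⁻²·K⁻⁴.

For two large parallel gray plates, q = σ(T₁⁴ − T₂⁴) / (1/ε₁ + 1/ε₂ − 1).
1/ε₁ + 1/ε₂ − 1 = 1/0.54 + 1/0.30 − 1 = 4.185.
T₁⁴ − T₂⁴ = 4.15×10^12 − 1.43×10^11 = 4.00×10^12 K⁴.
q = 5.67×10⁻⁸ × 4.00×10^12 / 4.185 = 54200 W/m².

q ≈ 54200 W/m²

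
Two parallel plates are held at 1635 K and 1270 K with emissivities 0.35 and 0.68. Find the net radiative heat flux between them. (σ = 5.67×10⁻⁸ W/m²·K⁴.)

q ≈ 77400 W/m²

For two large parallel gray plates, q = σ(T₁⁴ − T₂⁴) / (1/ε₁ + 1/ε₂ − 1).
1/ε₁ + 1/ε₂ − 1 = 1/0.35 + 1/0.68 − 1 = 3.328.
T₁⁴ − T₂⁴ = 7.15×10^12 − 2.60×10^12 = 4.54×10^12 K⁴.
q = 5.67×10⁻⁸ × 4.54×10^12 / 3.328 = 77400 W/m².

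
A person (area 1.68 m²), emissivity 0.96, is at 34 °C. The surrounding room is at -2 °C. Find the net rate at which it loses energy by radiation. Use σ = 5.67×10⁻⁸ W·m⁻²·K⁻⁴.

Convert: 34 °C = 307 K; -2 °C = 271 K.
Q = εσA(T⁴ − T_s⁴). T⁴ − T_s⁴ = (307)⁴ − (271)⁴ = 8.88×10^9 − 5.39×10^9 = 3.49×10^9 K⁴.
Q = 0.96 × 5.67×10⁻⁸ × 1.68 × 3.49×10^9 = 319 W.

Q ≈ 319 W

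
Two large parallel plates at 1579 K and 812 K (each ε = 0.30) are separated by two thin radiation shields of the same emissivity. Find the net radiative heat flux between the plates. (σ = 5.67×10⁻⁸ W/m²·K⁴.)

q ≈ 19300 W/m²

Each of the 3 gaps contributes resistance (2/ε − 1) = 2/0.30 − 1 = 5.667; total = 17.00.
q = σ(T₁⁴ − T₂⁴) / 17.00 = 5.67×10⁻⁸ × 5.78×10^12 / 17.00 = 19300 W/m².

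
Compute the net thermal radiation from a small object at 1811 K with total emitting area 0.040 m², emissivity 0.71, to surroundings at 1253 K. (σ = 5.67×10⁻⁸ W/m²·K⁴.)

Q = εσA(T⁴ − T_s⁴). T⁴ − T_s⁴ = (1811)⁴ − (1253)⁴ = 1.08×10^13 − 2.46×10^12 = 8.29×10^12 K⁴.
Q = 0.71 × 5.67×10⁻⁸ × 0.0400 × 8.29×10^12 = 13400 W.

Q ≈ 13400 W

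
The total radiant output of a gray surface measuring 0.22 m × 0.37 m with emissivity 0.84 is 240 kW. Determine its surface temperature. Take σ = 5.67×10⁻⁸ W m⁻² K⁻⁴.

A = 0.22 × 0.37 = 0.0814 m².
From P = εσAT⁴, T = (P / εσA)^(1/4) = (2.40×10^5 / (0.84 × 5.67×10⁻⁸ × 0.0814))^(1/4).
T = (6.19×10^13)^(1/4) = 2800 K.

T ≈ 2800 K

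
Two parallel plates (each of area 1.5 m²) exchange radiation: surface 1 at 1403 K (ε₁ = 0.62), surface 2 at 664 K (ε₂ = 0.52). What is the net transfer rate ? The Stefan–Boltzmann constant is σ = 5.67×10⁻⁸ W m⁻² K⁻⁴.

Q ≈ 1.23×10^5 W

For two large parallel gray plates, q = σ(T₁⁴ − T₂⁴) / (1/ε₁ + 1/ε₂ − 1).
1/ε₁ + 1/ε₂ − 1 = 1/0.62 + 1/0.52 − 1 = 2.536.
T₁⁴ − T₂⁴ = 3.87×10^12 − 1.94×10^11 = 3.68×10^12 K⁴.
q = 5.67×10⁻⁸ × 3.68×10^12 / 2.536 = 82300 W/m².
Q = q·A = 82300 × 1.5 = 1.23×10^5 W.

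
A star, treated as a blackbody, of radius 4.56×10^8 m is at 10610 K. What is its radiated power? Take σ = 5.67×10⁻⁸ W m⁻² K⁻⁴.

A = 4πr² = 4π × (4.56×10^8)² = 2.61×10^18 m².
P = σAT⁴ = 5.67×10⁻⁸ × 2.61×10^18 × (10610)⁴ = 5.67×10⁻⁸ × 2.61×10^18 × 1.27×10^16.
P = 1.88×10^27 W.

P ≈ 1.88×10^27 W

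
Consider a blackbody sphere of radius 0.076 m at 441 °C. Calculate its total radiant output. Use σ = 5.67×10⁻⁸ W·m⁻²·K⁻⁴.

P ≈ 1070 W

A = 4πr² = 4π × (0.076)² = 0.0726 m².
441 °C = 714 K.
P = σAT⁴ = 5.67×10⁻⁸ × 0.0726 × (714)⁴ = 5.67×10⁻⁸ × 0.0726 × 2.60×10^11.
P = 1070 W.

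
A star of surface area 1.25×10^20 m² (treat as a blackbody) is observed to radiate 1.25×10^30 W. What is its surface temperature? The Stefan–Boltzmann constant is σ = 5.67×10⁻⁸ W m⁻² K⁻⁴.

From P = σAT⁴, T = (P / σA)^(1/4) = (1.25×10^30 / (5.67×10⁻⁸ × 1.25×10^20))^(1/4).
T = (1.76×10^17)^(1/4) = 20500 K.

T ≈ 20500 K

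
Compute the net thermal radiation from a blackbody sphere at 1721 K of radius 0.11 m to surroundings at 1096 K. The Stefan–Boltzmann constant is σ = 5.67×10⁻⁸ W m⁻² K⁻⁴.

Q ≈ 63200 W

A = 4πr² = 4π × (0.11)² = 0.152 m².
Q = σA(T⁴ − T_s⁴). T⁴ − T_s⁴ = (1721)⁴ − (1096)⁴ = 8.77×10^12 − 1.44×10^12 = 7.33×10^12 K⁴.
Q = 5.67×10⁻⁸ × 0.152 × 7.33×10^12 = 63200 W.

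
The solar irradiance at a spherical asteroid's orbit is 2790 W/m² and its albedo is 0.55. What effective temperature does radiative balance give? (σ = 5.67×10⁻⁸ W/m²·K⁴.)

T ≈ 273 K

Power absorbed = (1−a)S·πR²; power emitted = 4πR²σT⁴. Equating and cancelling πR²:
T = ((1−a)S / 4σ)^(1/4) = (1260 / (4 × 5.67×10⁻⁸))^(1/4) = (5.54×10^9)^(1/4).
T = 273 K.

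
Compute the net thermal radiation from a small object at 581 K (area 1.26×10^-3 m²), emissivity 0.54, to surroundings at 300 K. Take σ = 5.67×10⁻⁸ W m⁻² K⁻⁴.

Q ≈ 4.08 W

Q = εσA(T⁴ − T_s⁴). T⁴ − T_s⁴ = (581)⁴ − (300)⁴ = 1.14×10^11 − 8.10×10^9 = 1.06×10^11 K⁴.
Q = 0.54 × 5.67×10⁻⁸ × 1.26×10^-3 × 1.06×10^11 = 4.08 W.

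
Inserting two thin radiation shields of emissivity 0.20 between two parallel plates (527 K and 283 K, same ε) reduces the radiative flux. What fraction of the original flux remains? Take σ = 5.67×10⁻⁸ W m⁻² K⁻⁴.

ratio ≈ 0.333

With N identical shields there are N+1 = 3 gaps in series, each with the same radiative resistance, so the flux falls to 1/(N+1) of its unshielded value.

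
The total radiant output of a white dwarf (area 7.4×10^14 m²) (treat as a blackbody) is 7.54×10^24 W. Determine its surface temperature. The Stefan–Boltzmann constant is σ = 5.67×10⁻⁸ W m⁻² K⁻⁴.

T ≈ 20600 K

From P = σAT⁴, T = (P / σA)^(1/4) = (7.54×10^24 / (5.67×10⁻⁸ × 7.40×10^14))^(1/4).
T = (1.80×10^17)^(1/4) = 20600 K.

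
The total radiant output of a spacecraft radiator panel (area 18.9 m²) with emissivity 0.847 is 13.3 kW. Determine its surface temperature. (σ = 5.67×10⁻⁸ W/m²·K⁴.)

T ≈ 348 K

From P = εσAT⁴, T = (P / εσA)^(1/4) = (13300 / (0.847 × 5.67×10⁻⁸ × 18.9))^(1/4).
T = (1.47×10^10)^(1/4) = 348 K.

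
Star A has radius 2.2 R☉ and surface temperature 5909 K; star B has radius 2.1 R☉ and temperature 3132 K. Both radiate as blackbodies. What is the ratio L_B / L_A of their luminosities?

L_B/L_A ≈ 0.0719

L = 4πR²σT⁴ ∝ R²T⁴, so L_B/L_A = (2.1/2.2)² × (3132/5909)⁴ = 0.911 × 0.0789 = 0.0719.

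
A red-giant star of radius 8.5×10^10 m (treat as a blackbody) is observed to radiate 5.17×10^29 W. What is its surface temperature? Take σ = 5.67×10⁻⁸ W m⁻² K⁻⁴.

A = 4πr² = 4π × (8.5×10^10)² = 9.08×10^22 m².
From P = σAT⁴, T = (P / σA)^(1/4) = (5.17×10^29 / (5.67×10⁻⁸ × 9.08×10^22))^(1/4).
T = (1.00×10^14)^(1/4) = 3170 K.

T ≈ 3170 K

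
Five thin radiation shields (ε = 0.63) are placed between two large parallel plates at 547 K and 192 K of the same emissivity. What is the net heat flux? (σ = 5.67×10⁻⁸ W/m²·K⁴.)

Each of the 6 gaps contributes resistance (2/ε − 1) = 2/0.63 − 1 = 2.175; total = 13.05.
q = σ(T₁⁴ − T₂⁴) / 13.05 = 5.67×10⁻⁸ × 8.82×10^10 / 13.05 = 383 W/m².

q ≈ 383 W/m²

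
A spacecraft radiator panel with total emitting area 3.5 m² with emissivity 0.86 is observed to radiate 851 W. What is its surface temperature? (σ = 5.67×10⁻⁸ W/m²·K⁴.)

From P = εσAT⁴, T = (P / εσA)^(1/4) = (851 / (0.86 × 5.67×10⁻⁸ × 3.50))^(1/4).
T = (4.99×10^9)^(1/4) = 266 K.

T ≈ 266 K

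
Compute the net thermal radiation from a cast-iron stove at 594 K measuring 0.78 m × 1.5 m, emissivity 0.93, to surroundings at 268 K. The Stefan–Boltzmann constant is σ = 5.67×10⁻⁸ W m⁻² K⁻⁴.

Q ≈ 7360 W

A = 0.78 × 1.5 = 1.17 m².
Q = εσA(T⁴ − T_s⁴). T⁴ − T_s⁴ = (594)⁴ − (268)⁴ = 1.24×10^11 − 5.16×10^9 = 1.19×10^11 K⁴.
Q = 0.93 × 5.67×10⁻⁸ × 1.17 × 1.19×10^11 = 7360 W.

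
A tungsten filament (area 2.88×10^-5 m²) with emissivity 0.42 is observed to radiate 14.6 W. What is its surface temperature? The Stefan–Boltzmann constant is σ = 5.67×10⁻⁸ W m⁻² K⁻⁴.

From P = εσAT⁴, T = (P / εσA)^(1/4) = (14.6 / (0.42 × 5.67×10⁻⁸ × 2.88×10^-5))^(1/4).
T = (2.13×10^13)^(1/4) = 2150 K.

T ≈ 2150 K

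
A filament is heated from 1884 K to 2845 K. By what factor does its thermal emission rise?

P ∝ T⁴, so the ratio is (2845/1884)⁴ = (1.510)⁴ = 5.20.

ratio ≈ 5.20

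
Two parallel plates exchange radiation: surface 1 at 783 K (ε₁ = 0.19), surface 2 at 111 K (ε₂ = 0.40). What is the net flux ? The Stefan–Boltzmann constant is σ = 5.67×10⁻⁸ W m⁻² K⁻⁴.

q ≈ 3150 W/m²

For two large parallel gray plates, q = σ(T₁⁴ − T₂⁴) / (1/ε₁ + 1/ε₂ − 1).
1/ε₁ + 1/ε₂ − 1 = 1/0.19 + 1/0.40 − 1 = 6.763.
T₁⁴ − T₂⁴ = 3.76×10^11 − 1.52×10^8 = 3.76×10^11 K⁴.
q = 5.67×10⁻⁸ × 3.76×10^11 / 6.763 = 3150 W/m².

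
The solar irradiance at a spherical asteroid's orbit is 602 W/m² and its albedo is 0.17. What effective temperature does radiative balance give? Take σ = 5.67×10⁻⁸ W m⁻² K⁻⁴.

Power absorbed = (1−a)S·πR²; power emitted = 4πR²σT⁴. Equating and cancelling πR²:
T = ((1−a)S / 4σ)^(1/4) = (500 / (4 × 5.67×10⁻⁸))^(1/4) = (2.20×10^9)^(1/4).
T = 217 K.

T ≈ 217 K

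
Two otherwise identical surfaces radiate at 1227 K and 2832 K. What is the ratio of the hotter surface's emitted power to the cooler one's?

P ∝ T⁴, so the ratio is (2832/1227)⁴ = (2.308)⁴ = 28.4.

ratio ≈ 28.4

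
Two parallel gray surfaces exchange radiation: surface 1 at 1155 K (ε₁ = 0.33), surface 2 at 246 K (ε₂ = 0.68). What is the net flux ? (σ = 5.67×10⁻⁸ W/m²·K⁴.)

For two large parallel gray plates, q = σ(T₁⁴ − T₂⁴) / (1/ε₁ + 1/ε₂ − 1).
1/ε₁ + 1/ε₂ − 1 = 1/0.33 + 1/0.68 − 1 = 3.501.
T₁⁴ − T₂⁴ = 1.78×10^12 − 3.66×10^9 = 1.78×10^12 K⁴.
q = 5.67×10⁻⁸ × 1.78×10^12 / 3.501 = 28800 W/m².

q ≈ 28800 W/m²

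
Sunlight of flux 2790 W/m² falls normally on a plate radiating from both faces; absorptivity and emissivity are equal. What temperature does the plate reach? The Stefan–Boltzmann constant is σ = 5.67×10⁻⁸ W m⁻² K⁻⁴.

T ≈ 396 K

Absorbed flux αS = emitted flux 2εσT⁴ per unit area; with α = ε this gives T = (S/2σ)^(1/4).
T = (2790 / (2 × 5.67×10⁻⁸))^(1/4) = (2.46×10^10)^(1/4).
T = 396 K.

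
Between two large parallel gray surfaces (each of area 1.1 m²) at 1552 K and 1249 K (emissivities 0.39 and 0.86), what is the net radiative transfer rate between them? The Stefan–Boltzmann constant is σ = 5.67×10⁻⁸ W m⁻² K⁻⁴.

Q ≈ 77000 W

For two large parallel gray plates, q = σ(T₁⁴ − T₂⁴) / (1/ε₁ + 1/ε₂ − 1).
1/ε₁ + 1/ε₂ − 1 = 1/0.39 + 1/0.86 − 1 = 2.727.
T₁⁴ − T₂⁴ = 5.80×10^12 − 2.43×10^12 = 3.37×10^12 K⁴.
q = 5.67×10⁻⁸ × 3.37×10^12 / 2.727 = 70000 W/m².
Q = q·A = 70000 × 1.1 = 77000 W.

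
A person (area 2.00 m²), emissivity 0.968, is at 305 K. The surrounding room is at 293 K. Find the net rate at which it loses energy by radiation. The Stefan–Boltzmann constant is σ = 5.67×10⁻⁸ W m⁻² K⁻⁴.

Q ≈ 141 W

Q = εσA(T⁴ − T_s⁴). T⁴ − T_s⁴ = (305)⁴ − (293)⁴ = 8.65×10^9 − 7.37×10^9 = 1.28×10^9 K⁴.
Q = 0.968 × 5.67×10⁻⁸ × 2.00 × 1.28×10^9 = 141 W.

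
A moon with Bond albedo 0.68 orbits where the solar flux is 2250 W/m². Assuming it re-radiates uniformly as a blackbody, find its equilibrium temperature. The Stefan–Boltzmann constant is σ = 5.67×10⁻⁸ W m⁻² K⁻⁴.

T ≈ 237 K

Power absorbed = (1−a)S·πR²; power emitted = 4πR²σT⁴. Equating and cancelling πR²:
T = ((1−a)S / 4σ)^(1/4) = (720 / (4 × 5.67×10⁻⁸))^(1/4) = (3.17×10^9)^(1/4).
T = 237 K.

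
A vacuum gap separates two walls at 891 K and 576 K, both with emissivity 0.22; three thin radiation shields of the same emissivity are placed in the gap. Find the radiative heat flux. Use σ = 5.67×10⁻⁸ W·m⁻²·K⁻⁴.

q ≈ 911 W/m²

Each of the 4 gaps contributes resistance (2/ε − 1) = 2/0.22 − 1 = 8.091; total = 32.36.
q = σ(T₁⁴ − T₂⁴) / 32.36 = 5.67×10⁻⁸ × 5.20×10^11 / 32.36 = 911 W/m².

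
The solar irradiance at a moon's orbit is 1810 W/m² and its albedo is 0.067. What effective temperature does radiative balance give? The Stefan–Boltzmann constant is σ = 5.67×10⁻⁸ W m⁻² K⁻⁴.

T ≈ 294 K

Power absorbed = (1−a)S·πR²; power emitted = 4πR²σT⁴. Equating and cancelling πR²:
T = ((1−a)S / 4σ)^(1/4) = (1690 / (4 × 5.67×10⁻⁸))^(1/4) = (7.45×10^9)^(1/4).
T = 294 K.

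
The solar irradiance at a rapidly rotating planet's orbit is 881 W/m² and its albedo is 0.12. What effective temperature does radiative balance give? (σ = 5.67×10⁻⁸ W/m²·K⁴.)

Power absorbed = (1−a)S·πR²; power emitted = 4πR²σT⁴. Equating and cancelling πR²:
T = ((1−a)S / 4σ)^(1/4) = (775 / (4 × 5.67×10⁻⁸))^(1/4) = (3.42×10^9)^(1/4).
T = 242 K.

T ≈ 242 K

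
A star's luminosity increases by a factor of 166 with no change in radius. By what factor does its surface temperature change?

factor ≈ 3.59

P ∝ T⁴ ⇒ T ∝ P^(1/4), so T scales by (166)^(1/4) = 3.59.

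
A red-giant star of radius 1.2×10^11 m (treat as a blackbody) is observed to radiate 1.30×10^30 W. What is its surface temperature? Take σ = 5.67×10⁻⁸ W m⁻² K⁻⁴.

A = 4πr² = 4π × (1.2×10^11)² = 1.81×10^23 m².
From P = σAT⁴, T = (P / σA)^(1/4) = (1.30×10^30 / (5.67×10⁻⁸ × 1.81×10^23))^(1/4).
T = (1.27×10^14)^(1/4) = 3360 K.

T ≈ 3360 K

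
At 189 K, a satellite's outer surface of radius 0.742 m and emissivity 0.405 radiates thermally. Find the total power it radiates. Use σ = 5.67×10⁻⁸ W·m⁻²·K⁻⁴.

P ≈ 203 W

A = 4πr² = 4π × (0.742)² = 6.92 m².
P = εσAT⁴ = 0.405 × 5.67×10⁻⁸ × 6.92 × (189)⁴ = 0.405 × 5.67×10⁻⁸ × 6.92 × 1.28×10^9.
P = 203 W.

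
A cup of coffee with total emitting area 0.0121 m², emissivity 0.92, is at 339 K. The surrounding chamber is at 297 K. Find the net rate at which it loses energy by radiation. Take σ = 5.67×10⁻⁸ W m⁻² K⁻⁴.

Q ≈ 3.42 W

Q = εσA(T⁴ − T_s⁴). T⁴ − T_s⁴ = (339)⁴ − (297)⁴ = 1.32×10^10 − 7.78×10^9 = 5.43×10^9 K⁴.
Q = 0.92 × 5.67×10⁻⁸ × 0.0121 × 5.43×10^9 = 3.42 W.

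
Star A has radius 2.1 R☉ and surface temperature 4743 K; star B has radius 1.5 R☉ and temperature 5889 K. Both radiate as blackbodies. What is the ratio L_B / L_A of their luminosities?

L = 4πR²σT⁴ ∝ R²T⁴, so L_B/L_A = (1.5/2.1)² × (5889/4743)⁴ = 0.510 × 2.38 = 1.21.

L_B/L_A ≈ 1.21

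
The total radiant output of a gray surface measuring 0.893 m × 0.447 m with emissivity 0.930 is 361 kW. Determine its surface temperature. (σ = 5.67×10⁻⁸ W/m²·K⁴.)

T ≈ 2040 K

A = 0.893 × 0.447 = 0.399 m².
From P = εσAT⁴, T = (P / εσA)^(1/4) = (3.61×10^5 / (0.930 × 5.67×10⁻⁸ × 0.399))^(1/4).
T = (1.72×10^13)^(1/4) = 2040 K.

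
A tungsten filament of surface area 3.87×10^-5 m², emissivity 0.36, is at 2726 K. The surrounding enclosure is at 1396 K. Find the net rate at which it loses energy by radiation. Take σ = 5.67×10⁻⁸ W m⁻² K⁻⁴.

Q ≈ 40.6 W

Q = εσA(T⁴ − T_s⁴). T⁴ − T_s⁴ = (2726)⁴ − (1396)⁴ = 5.52×10^13 − 3.80×10^12 = 5.14×10^13 K⁴.
Q = 0.36 × 5.67×10⁻⁸ × 3.87×10^-5 × 5.14×10^13 = 40.6 W.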